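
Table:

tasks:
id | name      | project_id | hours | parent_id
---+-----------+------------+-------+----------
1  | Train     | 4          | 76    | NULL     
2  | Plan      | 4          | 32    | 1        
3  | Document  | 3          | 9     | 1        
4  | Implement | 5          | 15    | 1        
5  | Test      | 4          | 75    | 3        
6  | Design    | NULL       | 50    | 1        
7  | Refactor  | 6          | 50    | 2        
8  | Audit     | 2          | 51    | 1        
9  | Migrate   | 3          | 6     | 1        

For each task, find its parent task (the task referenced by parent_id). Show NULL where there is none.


This is a self-join: tasks is joined to a second copy of itself, matching each row's parent_id to another row's id. Use LEFT JOIN so rows with parent_id=NULL are kept.
  - task 1 (Train): parent_id=NULL -> NULL
  - task 2 (Plan): parent_id=1 -> Train
  - task 3 (Document): parent_id=1 -> Train
  - task 4 (Implement): parent_id=1 -> Train
  - task 5 (Test): parent_id=3 -> Document
  - task 6 (Design): parent_id=1 -> Train
  - task 7 (Refactor): parent_id=2 -> Plan
  - task 8 (Audit): parent_id=1 -> Train
  - task 9 (Migrate): parent_id=1 -> Train

SQL:
SELECT a.name AS item, b.name AS parent
FROM tasks a
LEFT JOIN tasks b ON a.parent_id = b.id

Result:
item      | parent  
----------+---------
Train     | NULL    
Plan      | Train   
Document  | Train   
Implement | Train   
Test      | Document
Design    | Train   
Refactor  | Plan    
Audit     | Train   
Migrate   | Train   


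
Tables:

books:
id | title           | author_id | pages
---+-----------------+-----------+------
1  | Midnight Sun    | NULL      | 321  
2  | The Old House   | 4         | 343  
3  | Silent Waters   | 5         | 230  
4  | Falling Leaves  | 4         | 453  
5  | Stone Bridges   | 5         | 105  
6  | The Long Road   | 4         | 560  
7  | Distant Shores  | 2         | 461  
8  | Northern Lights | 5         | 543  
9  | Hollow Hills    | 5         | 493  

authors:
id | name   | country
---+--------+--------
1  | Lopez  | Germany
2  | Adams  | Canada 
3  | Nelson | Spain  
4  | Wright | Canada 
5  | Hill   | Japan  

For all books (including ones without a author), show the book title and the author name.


LEFT JOIN keeps every row from books (the left table); where author_id has no match in authors, the author columns become NULL. Walk through each book:
  - book 1 (Midnight Sun): author_id=NULL, no match -> kept with NULL
  - book 2 (The Old House): author_id=4 -> matches Wright
  - book 3 (Silent Waters): author_id=5 -> matches Hill
  - book 4 (Falling Leaves): author_id=4 -> matches Wright
  - book 5 (Stone Bridges): author_id=5 -> matches Hill
  - book 6 (The Long Road): author_id=4 -> matches Wright
  - book 7 (Distant Shores): author_id=2 -> matches Adams
  - book 8 (Northern Lights): author_id=5 -> matches Hill
  - book 9 (Hollow Hills): author_id=5 -> matches Hill
All 9 rows appear; 1 has NULL author.

SQL:
SELECT a.title, b.name AS author
FROM books a
LEFT JOIN authors b ON a.author_id = b.id

Result:
title           | author
----------------+-------
Midnight Sun    | NULL  
The Old House   | Wright
Silent Waters   | Hill  
Falling Leaves  | Wright
Stone Bridges   | Hill  
The Long Road   | Wright
Distant Shores  | Adams 
Northern Lights | Hill  
Hollow Hills    | Hill  


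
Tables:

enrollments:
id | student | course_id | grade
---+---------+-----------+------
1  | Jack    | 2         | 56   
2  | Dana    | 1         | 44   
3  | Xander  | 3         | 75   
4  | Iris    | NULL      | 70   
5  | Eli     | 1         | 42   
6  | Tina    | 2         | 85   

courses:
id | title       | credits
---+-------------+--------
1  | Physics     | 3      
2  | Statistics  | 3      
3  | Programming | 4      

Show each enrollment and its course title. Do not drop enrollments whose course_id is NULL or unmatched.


LEFT JOIN keeps every row from enrollments (the left table); where course_id has no match in courses, the course columns become NULL. Walk through each enrollment:
  - enrollment 1 (Jack): course_id=2 -> matches Statistics
  - enrollment 2 (Dana): course_id=1 -> matches Physics
  - enrollment 3 (Xander): course_id=3 -> matches Programming
  - enrollment 4 (Iris): course_id=NULL, no match -> kept with NULL
  - enrollment 5 (Eli): course_id=1 -> matches Physics
  - enrollment 6 (Tina): course_id=2 -> matches Statistics
All 6 rows appear; 1 has NULL course.

SQL:
SELECT a.student, b.title AS course
FROM enrollments a
LEFT JOIN courses b ON a.course_id = b.id

Result:
student | course     
--------+------------
Jack    | Statistics 
Dana    | Physics    
Xander  | Programming
Iris    | NULL       
Eli     | Physics    
Tina    | Statistics 


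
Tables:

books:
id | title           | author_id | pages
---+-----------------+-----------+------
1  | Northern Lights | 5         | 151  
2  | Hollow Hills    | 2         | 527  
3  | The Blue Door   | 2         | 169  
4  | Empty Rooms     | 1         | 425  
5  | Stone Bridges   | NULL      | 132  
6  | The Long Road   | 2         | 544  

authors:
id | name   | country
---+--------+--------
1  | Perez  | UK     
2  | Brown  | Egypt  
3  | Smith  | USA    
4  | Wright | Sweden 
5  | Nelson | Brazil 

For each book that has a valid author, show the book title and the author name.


INNER JOIN keeps only books rows whose author_id matches an id in authors. Walk through each book:
  - book 1 (Northern Lights): author_id=5 -> matches Nelson
  - book 2 (Hollow Hills): author_id=2 -> matches Brown
  - book 3 (The Blue Door): author_id=2 -> matches Brown
  - book 4 (Empty Rooms): author_id=1 -> matches Perez
  - book 5 (Stone Bridges): author_id=NULL, no match -> dropped
  - book 6 (The Long Road): author_id=2 -> matches Brown
So 1 of 6 rows is dropped.

SQL:
SELECT a.title, b.name AS author
FROM books a
INNER JOIN authors b ON a.author_id = b.id

Result:
title           | author
----------------+-------
Northern Lights | Nelson
Hollow Hills    | Brown 
The Blue Door   | Brown 
Empty Rooms     | Perez 
The Long Road   | Brown 


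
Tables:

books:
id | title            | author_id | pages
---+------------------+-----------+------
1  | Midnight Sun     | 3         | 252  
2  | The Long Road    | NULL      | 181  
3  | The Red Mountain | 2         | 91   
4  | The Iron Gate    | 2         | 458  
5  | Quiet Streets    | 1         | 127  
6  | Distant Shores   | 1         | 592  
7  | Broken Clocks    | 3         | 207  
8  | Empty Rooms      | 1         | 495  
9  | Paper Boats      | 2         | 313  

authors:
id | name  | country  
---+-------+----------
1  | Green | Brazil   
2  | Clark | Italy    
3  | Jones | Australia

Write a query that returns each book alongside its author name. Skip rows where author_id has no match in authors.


INNER JOIN keeps only books rows whose author_id matches an id in authors. Walk through each book:
  - book 1 (Midnight Sun): author_id=3 -> matches Jones
  - book 2 (The Long Road): author_id=NULL, no match -> dropped
  - book 3 (The Red Mountain): author_id=2 -> matches Clark
  - book 4 (The Iron Gate): author_id=2 -> matches Clark
  - book 5 (Quiet Streets): author_id=1 -> matches Green
  - book 6 (Distant Shores): author_id=1 -> matches Green
  - book 7 (Broken Clocks): author_id=3 -> matches Jones
  - book 8 (Empty Rooms): author_id=1 -> matches Green
  - book 9 (Paper Boats): author_id=2 -> matches Clark
So 1 of 9 rows is dropped.

SQL:
SELECT a.title, b.name AS author
FROM books a
INNER JOIN authors b ON a.author_id = b.id

Result:
title            | author
-----------------+-------
Midnight Sun     | Jones 
The Red Mountain | Clark 
The Iron Gate    | Clark 
Quiet Streets    | Green 
Distant Shores   | Green 
Broken Clocks    | Jones 
Empty Rooms      | Green 
Paper Boats      | Clark 


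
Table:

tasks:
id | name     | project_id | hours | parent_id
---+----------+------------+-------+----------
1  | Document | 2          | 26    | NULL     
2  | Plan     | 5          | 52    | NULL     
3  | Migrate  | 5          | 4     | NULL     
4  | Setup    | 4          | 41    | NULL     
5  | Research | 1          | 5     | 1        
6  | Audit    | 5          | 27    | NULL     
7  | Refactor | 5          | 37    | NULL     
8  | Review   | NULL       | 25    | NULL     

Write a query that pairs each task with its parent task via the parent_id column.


This is a self-join: tasks is joined to a second copy of itself, matching each row's parent_id to another row's id. Use LEFT JOIN so rows with parent_id=NULL are kept.
  - task 1 (Document): parent_id=NULL -> NULL
  - task 2 (Plan): parent_id=NULL -> NULL
  - task 3 (Migrate): parent_id=NULL -> NULL
  - task 4 (Setup): parent_id=NULL -> NULL
  - task 5 (Research): parent_id=1 -> Document
  - task 6 (Audit): parent_id=NULL -> NULL
  - task 7 (Refactor): parent_id=NULL -> NULL
  - task 8 (Review): parent_id=NULL -> NULL

SQL:
SELECT a.name AS item, b.name AS parent
FROM tasks a
LEFT JOIN tasks b ON a.parent_id = b.id

Result:
item     | parent  
---------+---------
Document | NULL    
Plan     | NULL    
Migrate  | NULL    
Setup    | NULL    
Research | Document
Audit    | NULL    
Refactor | NULL    
Review   | NULL    


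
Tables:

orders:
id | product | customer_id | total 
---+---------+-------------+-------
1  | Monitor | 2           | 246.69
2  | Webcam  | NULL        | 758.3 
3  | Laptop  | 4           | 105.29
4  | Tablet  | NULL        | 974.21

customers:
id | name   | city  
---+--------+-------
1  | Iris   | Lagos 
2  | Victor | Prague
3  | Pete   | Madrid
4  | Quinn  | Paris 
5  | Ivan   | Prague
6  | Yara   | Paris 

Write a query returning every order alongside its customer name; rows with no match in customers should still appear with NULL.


LEFT JOIN keeps every row from orders (the left table); where customer_id has no match in customers, the customer columns become NULL. Walk through each order:
  - order 1 (Monitor): customer_id=2 -> matches Victor
  - order 2 (Webcam): customer_id=NULL, no match -> kept with NULL
  - order 3 (Laptop): customer_id=4 -> matches Quinn
  - order 4 (Tablet): customer_id=NULL, no match -> kept with NULL
All 4 rows appear; 2 have NULL customer.

SQL:
SELECT a.product, b.name AS customer
FROM orders a
LEFT JOIN customers b ON a.customer_id = b.id

Result:
product | customer
--------+---------
Monitor | Victor  
Webcam  | NULL    
Laptop  | Quinn   
Tablet  | NULL    


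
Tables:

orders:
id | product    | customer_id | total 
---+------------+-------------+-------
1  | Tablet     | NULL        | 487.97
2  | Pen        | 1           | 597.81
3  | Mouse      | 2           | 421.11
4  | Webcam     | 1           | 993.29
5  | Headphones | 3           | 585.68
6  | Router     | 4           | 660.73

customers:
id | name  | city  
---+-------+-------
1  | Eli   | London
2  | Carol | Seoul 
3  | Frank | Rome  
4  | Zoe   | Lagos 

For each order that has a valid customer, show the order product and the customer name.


INNER JOIN keeps only orders rows whose customer_id matches an id in customers. Walk through each order:
  - order 1 (Tablet): customer_id=NULL, no match -> dropped
  - order 2 (Pen): customer_id=1 -> matches Eli
  - order 3 (Mouse): customer_id=2 -> matches Carol
  - order 4 (Webcam): customer_id=1 -> matches Eli
  - order 5 (Headphones): customer_id=3 -> matches Frank
  - order 6 (Router): customer_id=4 -> matches Zoe
So 1 of 6 rows is dropped.

SQL:
SELECT a.product, b.name AS customer
FROM orders a
INNER JOIN customers b ON a.customer_id = b.id

Result:
product    | customer
-----------+---------
Pen        | Eli     
Mouse      | Carol   
Webcam     | Eli     
Headphones | Frank   
Router     | Zoe     


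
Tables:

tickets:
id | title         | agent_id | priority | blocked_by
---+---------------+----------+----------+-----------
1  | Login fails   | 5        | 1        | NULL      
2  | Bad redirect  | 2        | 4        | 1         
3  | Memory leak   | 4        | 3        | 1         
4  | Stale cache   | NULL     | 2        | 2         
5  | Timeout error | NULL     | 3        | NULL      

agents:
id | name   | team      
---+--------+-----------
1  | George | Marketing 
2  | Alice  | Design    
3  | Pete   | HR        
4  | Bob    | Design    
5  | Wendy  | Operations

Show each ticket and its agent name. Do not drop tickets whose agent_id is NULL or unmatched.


LEFT JOIN keeps every row from tickets (the left table); where agent_id has no match in agents, the agent columns become NULL. Walk through each ticket:
  - ticket 1 (Login fails): agent_id=5 -> matches Wendy
  - ticket 2 (Bad redirect): agent_id=2 -> matches Alice
  - ticket 3 (Memory leak): agent_id=4 -> matches Bob
  - ticket 4 (Stale cache): agent_id=NULL, no match -> kept with NULL
  - ticket 5 (Timeout error): agent_id=NULL, no match -> kept with NULL
All 5 rows appear; 2 have NULL agent.

SQL:
SELECT a.title, b.name AS agent
FROM tickets a
LEFT JOIN agents b ON a.agent_id = b.id

Result:
title         | agent
--------------+------
Login fails   | Wendy
Bad redirect  | Alice
Memory leak   | Bob  
Stale cache   | NULL 
Timeout error | NULL 


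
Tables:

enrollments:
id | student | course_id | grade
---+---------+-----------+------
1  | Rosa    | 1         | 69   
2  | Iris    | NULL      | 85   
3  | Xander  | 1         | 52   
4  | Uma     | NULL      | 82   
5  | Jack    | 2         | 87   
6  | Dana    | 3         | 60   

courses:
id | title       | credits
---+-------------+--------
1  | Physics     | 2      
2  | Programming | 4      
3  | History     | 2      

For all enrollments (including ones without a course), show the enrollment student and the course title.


LEFT JOIN keeps every row from enrollments (the left table); where course_id has no match in courses, the course columns become NULL. Walk through each enrollment:
  - enrollment 1 (Rosa): course_id=1 -> matches Physics
  - enrollment 2 (Iris): course_id=NULL, no match -> kept with NULL
  - enrollment 3 (Xander): course_id=1 -> matches Physics
  - enrollment 4 (Uma): course_id=NULL, no match -> kept with NULL
  - enrollment 5 (Jack): course_id=2 -> matches Programming
  - enrollment 6 (Dana): course_id=3 -> matches History
All 6 rows appear; 2 have NULL course.

SQL:
SELECT a.student, b.title AS course
FROM enrollments a
LEFT JOIN courses b ON a.course_id = b.id

Result:
student | course     
--------+------------
Rosa    | Physics    
Iris    | NULL       
Xander  | Physics    
Uma     | NULL       
Jack    | Programming
Dana    | History    


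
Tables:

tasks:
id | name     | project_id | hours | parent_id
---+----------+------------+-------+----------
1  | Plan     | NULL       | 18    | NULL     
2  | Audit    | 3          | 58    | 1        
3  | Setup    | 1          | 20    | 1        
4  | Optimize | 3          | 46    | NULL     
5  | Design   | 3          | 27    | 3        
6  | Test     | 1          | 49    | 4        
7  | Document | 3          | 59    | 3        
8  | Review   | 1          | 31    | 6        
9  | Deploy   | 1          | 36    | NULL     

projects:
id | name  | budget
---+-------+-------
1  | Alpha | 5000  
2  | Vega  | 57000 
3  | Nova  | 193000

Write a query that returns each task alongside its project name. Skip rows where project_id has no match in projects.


INNER JOIN keeps only tasks rows whose project_id matches an id in projects. Walk through each task:
  - task 1 (Plan): project_id=NULL, no match -> dropped
  - task 2 (Audit): project_id=3 -> matches Nova
  - task 3 (Setup): project_id=1 -> matches Alpha
  - task 4 (Optimize): project_id=3 -> matches Nova
  - task 5 (Design): project_id=3 -> matches Nova
  - task 6 (Test): project_id=1 -> matches Alpha
  - task 7 (Document): project_id=3 -> matches Nova
  - task 8 (Review): project_id=1 -> matches Alpha
  - task 9 (Deploy): project_id=1 -> matches Alpha
So 1 of 9 rows is dropped.

SQL:
SELECT a.name, b.name AS project
FROM tasks a
INNER JOIN projects b ON a.project_id = b.id

Result:
name     | project
---------+--------
Audit    | Nova   
Setup    | Alpha  
Optimize | Nova   
Design   | Nova   
Test     | Alpha  
Document | Nova   
Review   | Alpha  
Deploy   | Alpha  


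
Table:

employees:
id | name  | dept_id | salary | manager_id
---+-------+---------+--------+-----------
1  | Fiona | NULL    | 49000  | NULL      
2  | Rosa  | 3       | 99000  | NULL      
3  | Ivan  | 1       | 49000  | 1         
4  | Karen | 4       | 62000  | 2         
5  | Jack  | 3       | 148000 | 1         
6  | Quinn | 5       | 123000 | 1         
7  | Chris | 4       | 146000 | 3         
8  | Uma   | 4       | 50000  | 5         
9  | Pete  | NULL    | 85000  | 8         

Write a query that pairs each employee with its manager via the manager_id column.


This is a self-join: employees is joined to a second copy of itself, matching each row's manager_id to another row's id. Use LEFT JOIN so rows with manager_id=NULL are kept.
  - employee 1 (Fiona): manager_id=NULL -> NULL
  - employee 2 (Rosa): manager_id=NULL -> NULL
  - employee 3 (Ivan): manager_id=1 -> Fiona
  - employee 4 (Karen): manager_id=2 -> Rosa
  - employee 5 (Jack): manager_id=1 -> Fiona
  - employee 6 (Quinn): manager_id=1 -> Fiona
  - employee 7 (Chris): manager_id=3 -> Ivan
  - employee 8 (Uma): manager_id=5 -> Jack
  - employee 9 (Pete): manager_id=8 -> Uma

SQL:
SELECT a.name AS item, b.name AS manager
FROM employees a
LEFT JOIN employees b ON a.manager_id = b.id

Result:
item  | manager
------+--------
Fiona | NULL   
Rosa  | NULL   
Ivan  | Fiona  
Karen | Rosa   
Jack  | Fiona  
Quinn | Fiona  
Chris | Ivan   
Uma   | Jack   
Pete  | Uma    


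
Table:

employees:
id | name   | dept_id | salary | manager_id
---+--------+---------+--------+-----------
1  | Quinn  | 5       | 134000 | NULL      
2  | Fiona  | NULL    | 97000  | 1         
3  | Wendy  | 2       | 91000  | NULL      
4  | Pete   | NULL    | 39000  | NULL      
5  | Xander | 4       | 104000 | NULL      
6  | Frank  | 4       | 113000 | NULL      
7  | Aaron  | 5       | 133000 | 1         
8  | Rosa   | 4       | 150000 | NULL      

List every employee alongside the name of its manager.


This is a self-join: employees is joined to a second copy of itself, matching each row's manager_id to another row's id. Use LEFT JOIN so rows with manager_id=NULL are kept.
  - employee 1 (Quinn): manager_id=NULL -> NULL
  - employee 2 (Fiona): manager_id=1 -> Quinn
  - employee 3 (Wendy): manager_id=NULL -> NULL
  - employee 4 (Pete): manager_id=NULL -> NULL
  - employee 5 (Xander): manager_id=NULL -> NULL
  - employee 6 (Frank): manager_id=NULL -> NULL
  - employee 7 (Aaron): manager_id=1 -> Quinn
  - employee 8 (Rosa): manager_id=NULL -> NULL

SQL:
SELECT a.name AS item, b.name AS manager
FROM employees a
LEFT JOIN employees b ON a.manager_id = b.id

Result:
item   | manager
-------+--------
Quinn  | NULL   
Fiona  | Quinn  
Wendy  | NULL   
Pete   | NULL   
Xander | NULL   
Frank  | NULL   
Aaron  | Quinn  
Rosa   | NULL   


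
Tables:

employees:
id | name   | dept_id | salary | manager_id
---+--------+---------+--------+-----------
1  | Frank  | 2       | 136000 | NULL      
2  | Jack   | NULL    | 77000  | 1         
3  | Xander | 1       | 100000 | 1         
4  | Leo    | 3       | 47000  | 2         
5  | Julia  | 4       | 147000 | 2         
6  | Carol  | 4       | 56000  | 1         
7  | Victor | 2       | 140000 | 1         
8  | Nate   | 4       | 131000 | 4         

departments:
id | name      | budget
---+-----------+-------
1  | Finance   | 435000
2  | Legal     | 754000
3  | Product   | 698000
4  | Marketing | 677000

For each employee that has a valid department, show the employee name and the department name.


INNER JOIN keeps only employees rows whose dept_id matches an id in departments. Walk through each employee:
  - employee 1 (Frank): dept_id=2 -> matches Legal
  - employee 2 (Jack): dept_id=NULL, no match -> dropped
  - employee 3 (Xander): dept_id=1 -> matches Finance
  - employee 4 (Leo): dept_id=3 -> matches Product
  - employee 5 (Julia): dept_id=4 -> matches Marketing
  - employee 6 (Carol): dept_id=4 -> matches Marketing
  - employee 7 (Victor): dept_id=2 -> matches Legal
  - employee 8 (Nate): dept_id=4 -> matches Marketing
So 1 of 8 rows is dropped.

SQL:
SELECT a.name, b.name AS department
FROM employees a
INNER JOIN departments b ON a.dept_id = b.id

Result:
name   | department
-------+-----------
Frank  | Legal     
Xander | Finance   
Leo    | Product   
Julia  | Marketing 
Carol  | Marketing 
Victor | Legal     
Nate   | Marketing 


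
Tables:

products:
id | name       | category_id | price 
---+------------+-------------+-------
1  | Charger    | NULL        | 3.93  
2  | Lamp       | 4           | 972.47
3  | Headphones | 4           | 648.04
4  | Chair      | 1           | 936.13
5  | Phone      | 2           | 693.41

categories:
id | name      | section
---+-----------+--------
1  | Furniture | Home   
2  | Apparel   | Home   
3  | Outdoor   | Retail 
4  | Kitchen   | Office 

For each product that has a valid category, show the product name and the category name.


INNER JOIN keeps only products rows whose category_id matches an id in categories. Walk through each product:
  - product 1 (Charger): category_id=NULL, no match -> dropped
  - product 2 (Lamp): category_id=4 -> matches Kitchen
  - product 3 (Headphones): category_id=4 -> matches Kitchen
  - product 4 (Chair): category_id=1 -> matches Furniture
  - product 5 (Phone): category_id=2 -> matches Apparel
So 1 of 5 rows is dropped.

SQL:
SELECT a.name, b.name AS category
FROM products a
INNER JOIN categories b ON a.category_id = b.id

Result:
name       | category 
-----------+----------
Lamp       | Kitchen  
Headphones | Kitchen  
Chair      | Furniture
Phone      | Apparel  


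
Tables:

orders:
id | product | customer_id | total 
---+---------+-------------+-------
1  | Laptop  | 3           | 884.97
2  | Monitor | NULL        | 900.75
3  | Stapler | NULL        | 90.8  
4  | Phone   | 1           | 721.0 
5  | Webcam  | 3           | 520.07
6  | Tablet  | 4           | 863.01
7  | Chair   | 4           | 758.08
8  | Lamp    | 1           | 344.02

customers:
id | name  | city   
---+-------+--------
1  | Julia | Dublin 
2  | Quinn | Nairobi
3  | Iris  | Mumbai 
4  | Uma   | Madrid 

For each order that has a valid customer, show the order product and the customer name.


INNER JOIN keeps only orders rows whose customer_id matches an id in customers. Walk through each order:
  - order 1 (Laptop): customer_id=3 -> matches Iris
  - order 2 (Monitor): customer_id=NULL, no match -> dropped
  - order 3 (Stapler): customer_id=NULL, no match -> dropped
  - order 4 (Phone): customer_id=1 -> matches Julia
  - order 5 (Webcam): customer_id=3 -> matches Iris
  - order 6 (Tablet): customer_id=4 -> matches Uma
  - order 7 (Chair): customer_id=4 -> matches Uma
  - order 8 (Lamp): customer_id=1 -> matches Julia
So 2 of 8 rows are dropped.

SQL:
SELECT a.product, b.name AS customer
FROM orders a
INNER JOIN customers b ON a.customer_id = b.id

Result:
product | customer
--------+---------
Laptop  | Iris    
Phone   | Julia   
Webcam  | Iris    
Tablet  | Uma     
Chair   | Uma     
Lamp    | Julia   


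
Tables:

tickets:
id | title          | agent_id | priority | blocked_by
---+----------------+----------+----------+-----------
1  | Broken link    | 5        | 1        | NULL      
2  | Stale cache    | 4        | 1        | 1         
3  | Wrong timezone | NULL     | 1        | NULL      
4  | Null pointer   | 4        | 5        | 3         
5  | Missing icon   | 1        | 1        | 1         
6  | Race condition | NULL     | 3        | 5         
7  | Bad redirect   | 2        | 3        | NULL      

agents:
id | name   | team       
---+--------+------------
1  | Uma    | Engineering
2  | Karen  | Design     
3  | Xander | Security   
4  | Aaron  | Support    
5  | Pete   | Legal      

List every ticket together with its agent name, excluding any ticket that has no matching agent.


INNER JOIN keeps only tickets rows whose agent_id matches an id in agents. Walk through each ticket:
  - ticket 1 (Broken link): agent_id=5 -> matches Pete
  - ticket 2 (Stale cache): agent_id=4 -> matches Aaron
  - ticket 3 (Wrong timezone): agent_id=NULL, no match -> dropped
  - ticket 4 (Null pointer): agent_id=4 -> matches Aaron
  - ticket 5 (Missing icon): agent_id=1 -> matches Uma
  - ticket 6 (Race condition): agent_id=NULL, no match -> dropped
  - ticket 7 (Bad redirect): agent_id=2 -> matches Karen
So 2 of 7 rows are dropped.

SQL:
SELECT a.title, b.name AS agent
FROM tickets a
INNER JOIN agents b ON a.agent_id = b.id

Result:
title        | agent
-------------+------
Broken link  | Pete 
Stale cache  | Aaron
Null pointer | Aaron
Missing icon | Uma  
Bad redirect | Karen


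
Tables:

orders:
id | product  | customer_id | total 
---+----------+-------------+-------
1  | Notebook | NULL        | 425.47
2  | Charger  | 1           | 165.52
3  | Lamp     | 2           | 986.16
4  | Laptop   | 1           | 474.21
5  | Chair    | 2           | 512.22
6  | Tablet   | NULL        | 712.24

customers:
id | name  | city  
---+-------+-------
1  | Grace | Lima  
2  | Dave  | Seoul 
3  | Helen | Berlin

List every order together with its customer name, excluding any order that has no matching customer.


INNER JOIN keeps only orders rows whose customer_id matches an id in customers. Walk through each order:
  - order 1 (Notebook): customer_id=NULL, no match -> dropped
  - order 2 (Charger): customer_id=1 -> matches Grace
  - order 3 (Lamp): customer_id=2 -> matches Dave
  - order 4 (Laptop): customer_id=1 -> matches Grace
  - order 5 (Chair): customer_id=2 -> matches Dave
  - order 6 (Tablet): customer_id=NULL, no match -> dropped
So 2 of 6 rows are dropped.

SQL:
SELECT a.product, b.name AS customer
FROM orders a
INNER JOIN customers b ON a.customer_id = b.id

Result:
product | customer
--------+---------
Charger | Grace   
Lamp    | Dave    
Laptop  | Grace   
Chair   | Dave    


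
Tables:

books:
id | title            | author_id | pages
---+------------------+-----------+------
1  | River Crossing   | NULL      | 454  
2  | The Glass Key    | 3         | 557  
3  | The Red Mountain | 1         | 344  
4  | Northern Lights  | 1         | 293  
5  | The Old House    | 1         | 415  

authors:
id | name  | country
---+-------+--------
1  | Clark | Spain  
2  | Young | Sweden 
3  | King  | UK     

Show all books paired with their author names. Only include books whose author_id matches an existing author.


INNER JOIN keeps only books rows whose author_id matches an id in authors. Walk through each book:
  - book 1 (River Crossing): author_id=NULL, no match -> dropped
  - book 2 (The Glass Key): author_id=3 -> matches King
  - book 3 (The Red Mountain): author_id=1 -> matches Clark
  - book 4 (Northern Lights): author_id=1 -> matches Clark
  - book 5 (The Old House): author_id=1 -> matches Clark
So 1 of 5 rows is dropped.

SQL:
SELECT a.title, b.name AS author
FROM books a
INNER JOIN authors b ON a.author_id = b.id

Result:
title            | author
-----------------+-------
The Glass Key    | King  
The Red Mountain | Clark 
Northern Lights  | Clark 
The Old House    | Clark 


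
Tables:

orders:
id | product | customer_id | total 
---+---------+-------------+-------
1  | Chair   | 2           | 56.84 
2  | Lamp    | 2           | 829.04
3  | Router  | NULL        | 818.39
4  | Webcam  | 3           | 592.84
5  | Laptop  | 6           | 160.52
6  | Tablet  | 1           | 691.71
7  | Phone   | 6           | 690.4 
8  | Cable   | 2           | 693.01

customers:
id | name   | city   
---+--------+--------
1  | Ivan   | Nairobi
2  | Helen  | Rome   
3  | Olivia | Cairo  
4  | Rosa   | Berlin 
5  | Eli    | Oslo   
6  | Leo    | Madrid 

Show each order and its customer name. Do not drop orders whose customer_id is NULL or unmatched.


LEFT JOIN keeps every row from orders (the left table); where customer_id has no match in customers, the customer columns become NULL. Walk through each order:
  - order 1 (Chair): customer_id=2 -> matches Helen
  - order 2 (Lamp): customer_id=2 -> matches Helen
  - order 3 (Router): customer_id=NULL, no match -> kept with NULL
  - order 4 (Webcam): customer_id=3 -> matches Olivia
  - order 5 (Laptop): customer_id=6 -> matches Leo
  - order 6 (Tablet): customer_id=1 -> matches Ivan
  - order 7 (Phone): customer_id=6 -> matches Leo
  - order 8 (Cable): customer_id=2 -> matches Helen
All 8 rows appear; 1 has NULL customer.

SQL:
SELECT a.product, b.name AS customer
FROM orders a
LEFT JOIN customers b ON a.customer_id = b.id

Result:
product | customer
--------+---------
Chair   | Helen   
Lamp    | Helen   
Router  | NULL    
Webcam  | Olivia  
Laptop  | Leo     
Tablet  | Ivan    
Phone   | Leo     
Cable   | Helen   


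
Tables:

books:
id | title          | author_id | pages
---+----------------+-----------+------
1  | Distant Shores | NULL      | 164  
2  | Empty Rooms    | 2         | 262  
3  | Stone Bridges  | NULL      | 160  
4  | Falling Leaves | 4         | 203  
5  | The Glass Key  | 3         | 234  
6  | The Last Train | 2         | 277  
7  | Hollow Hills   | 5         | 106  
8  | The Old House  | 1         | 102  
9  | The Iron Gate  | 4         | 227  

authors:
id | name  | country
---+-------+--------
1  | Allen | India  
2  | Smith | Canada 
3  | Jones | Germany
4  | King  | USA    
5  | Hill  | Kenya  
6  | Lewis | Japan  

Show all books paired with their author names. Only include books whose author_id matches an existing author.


INNER JOIN keeps only books rows whose author_id matches an id in authors. Walk through each book:
  - book 1 (Distant Shores): author_id=NULL, no match -> dropped
  - book 2 (Empty Rooms): author_id=2 -> matches Smith
  - book 3 (Stone Bridges): author_id=NULL, no match -> dropped
  - book 4 (Falling Leaves): author_id=4 -> matches King
  - book 5 (The Glass Key): author_id=3 -> matches Jones
  - book 6 (The Last Train): author_id=2 -> matches Smith
  - book 7 (Hollow Hills): author_id=5 -> matches Hill
  - book 8 (The Old House): author_id=1 -> matches Allen
  - book 9 (The Iron Gate): author_id=4 -> matches King
So 2 of 9 rows are dropped.

SQL:
SELECT a.title, b.name AS author
FROM books a
INNER JOIN authors b ON a.author_id = b.id

Result:
title          | author
---------------+-------
Empty Rooms    | Smith 
Falling Leaves | King  
The Glass Key  | Jones 
The Last Train | Smith 
Hollow Hills   | Hill  
The Old House  | Allen 
The Iron Gate  | King  


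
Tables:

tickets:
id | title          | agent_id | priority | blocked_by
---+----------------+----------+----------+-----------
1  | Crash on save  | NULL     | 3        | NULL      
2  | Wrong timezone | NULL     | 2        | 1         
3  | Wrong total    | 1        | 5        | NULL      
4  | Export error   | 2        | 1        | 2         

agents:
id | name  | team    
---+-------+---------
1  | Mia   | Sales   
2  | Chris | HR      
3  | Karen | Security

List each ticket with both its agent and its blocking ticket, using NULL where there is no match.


Two LEFT JOINs from the same base table tickets: one to agents via agent_id, one to tickets itself via blocked_by. Both are LEFT so every ticket is preserved.
Match against agents:
  - ticket 1 (Crash on save): agent_id=NULL, no match -> kept with NULL
  - ticket 2 (Wrong timezone): agent_id=NULL, no match -> kept with NULL
  - ticket 3 (Wrong total): agent_id=1 -> matches Mia
  - ticket 4 (Export error): agent_id=2 -> matches Chris
Match against tickets (self):
  - ticket 1 (Crash on save): blocked_by=NULL -> NULL
  - ticket 2 (Wrong timezone): blocked_by=1 -> Crash on save
  - ticket 3 (Wrong total): blocked_by=NULL -> NULL
  - ticket 4 (Export error): blocked_by=2 -> Wrong timezone

SQL:
SELECT a.title, b.name AS agent, c.title AS blocked_by
FROM tickets a
LEFT JOIN agents b ON a.agent_id = b.id
LEFT JOIN tickets c ON a.blocked_by = c.id

Result:
title          | agent | blocked_by    
---------------+-------+---------------
Crash on save  | NULL  | NULL          
Wrong timezone | NULL  | Crash on save 
Wrong total    | Mia   | NULL          
Export error   | Chris | Wrong timezone


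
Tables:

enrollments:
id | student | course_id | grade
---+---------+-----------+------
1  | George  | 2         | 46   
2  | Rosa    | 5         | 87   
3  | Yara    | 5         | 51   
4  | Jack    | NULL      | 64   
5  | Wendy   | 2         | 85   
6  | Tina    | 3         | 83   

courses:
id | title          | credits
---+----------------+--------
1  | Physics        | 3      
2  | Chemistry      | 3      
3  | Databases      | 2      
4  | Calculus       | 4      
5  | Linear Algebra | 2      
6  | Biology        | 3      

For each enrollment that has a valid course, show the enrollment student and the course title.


INNER JOIN keeps only enrollments rows whose course_id matches an id in courses. Walk through each enrollment:
  - enrollment 1 (George): course_id=2 -> matches Chemistry
  - enrollment 2 (Rosa): course_id=5 -> matches Linear Algebra
  - enrollment 3 (Yara): course_id=5 -> matches Linear Algebra
  - enrollment 4 (Jack): course_id=NULL, no match -> dropped
  - enrollment 5 (Wendy): course_id=2 -> matches Chemistry
  - enrollment 6 (Tina): course_id=3 -> matches Databases
So 1 of 6 rows is dropped.

SQL:
SELECT a.student, b.title AS course
FROM enrollments a
INNER JOIN courses b ON a.course_id = b.id

Result:
student | course        
--------+---------------
George  | Chemistry     
Rosa    | Linear Algebra
Yara    | Linear Algebra
Wendy   | Chemistry     
Tina    | Databases     


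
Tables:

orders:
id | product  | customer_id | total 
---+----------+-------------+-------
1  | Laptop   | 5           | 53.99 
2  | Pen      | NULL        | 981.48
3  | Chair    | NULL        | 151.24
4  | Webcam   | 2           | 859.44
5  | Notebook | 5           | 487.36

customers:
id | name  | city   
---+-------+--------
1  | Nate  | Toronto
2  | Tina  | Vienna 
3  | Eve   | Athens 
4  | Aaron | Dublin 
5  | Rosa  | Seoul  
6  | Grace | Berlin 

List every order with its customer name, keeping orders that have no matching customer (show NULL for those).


LEFT JOIN keeps every row from orders (the left table); where customer_id has no match in customers, the customer columns become NULL. Walk through each order:
  - order 1 (Laptop): customer_id=5 -> matches Rosa
  - order 2 (Pen): customer_id=NULL, no match -> kept with NULL
  - order 3 (Chair): customer_id=NULL, no match -> kept with NULL
  - order 4 (Webcam): customer_id=2 -> matches Tina
  - order 5 (Notebook): customer_id=5 -> matches Rosa
All 5 rows appear; 2 have NULL customer.

SQL:
SELECT a.product, b.name AS customer
FROM orders a
LEFT JOIN customers b ON a.customer_id = b.id

Result:
product  | customer
---------+---------
Laptop   | Rosa    
Pen      | NULL    
Chair    | NULL    
Webcam   | Tina    
Notebook | Rosa    


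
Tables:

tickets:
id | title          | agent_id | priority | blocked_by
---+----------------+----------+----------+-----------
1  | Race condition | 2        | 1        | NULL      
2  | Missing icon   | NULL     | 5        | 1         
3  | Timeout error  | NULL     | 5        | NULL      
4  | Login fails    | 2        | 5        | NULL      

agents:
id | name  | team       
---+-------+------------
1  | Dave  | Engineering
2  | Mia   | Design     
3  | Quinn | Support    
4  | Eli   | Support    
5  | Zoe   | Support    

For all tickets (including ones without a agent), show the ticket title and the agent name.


LEFT JOIN keeps every row from tickets (the left table); where agent_id has no match in agents, the agent columns become NULL. Walk through each ticket:
  - ticket 1 (Race condition): agent_id=2 -> matches Mia
  - ticket 2 (Missing icon): agent_id=NULL, no match -> kept with NULL
  - ticket 3 (Timeout error): agent_id=NULL, no match -> kept with NULL
  - ticket 4 (Login fails): agent_id=2 -> matches Mia
All 4 rows appear; 2 have NULL agent.

SQL:
SELECT a.title, b.name AS agent
FROM tickets a
LEFT JOIN agents b ON a.agent_id = b.id

Result:
title          | agent
---------------+------
Race condition | Mia  
Missing icon   | NULL 
Timeout error  | NULL 
Login fails    | Mia  


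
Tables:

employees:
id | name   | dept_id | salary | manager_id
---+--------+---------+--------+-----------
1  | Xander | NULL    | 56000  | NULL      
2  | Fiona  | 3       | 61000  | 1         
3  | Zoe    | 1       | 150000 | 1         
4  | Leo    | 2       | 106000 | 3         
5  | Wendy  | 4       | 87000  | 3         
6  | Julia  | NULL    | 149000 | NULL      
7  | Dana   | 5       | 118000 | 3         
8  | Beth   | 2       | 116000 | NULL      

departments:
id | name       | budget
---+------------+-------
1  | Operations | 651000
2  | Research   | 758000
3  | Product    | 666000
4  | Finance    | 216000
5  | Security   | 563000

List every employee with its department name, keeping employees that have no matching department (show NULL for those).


LEFT JOIN keeps every row from employees (the left table); where dept_id has no match in departments, the department columns become NULL. Walk through each employee:
  - employee 1 (Xander): dept_id=NULL, no match -> kept with NULL
  - employee 2 (Fiona): dept_id=3 -> matches Product
  - employee 3 (Zoe): dept_id=1 -> matches Operations
  - employee 4 (Leo): dept_id=2 -> matches Research
  - employee 5 (Wendy): dept_id=4 -> matches Finance
  - employee 6 (Julia): dept_id=NULL, no match -> kept with NULL
  - employee 7 (Dana): dept_id=5 -> matches Security
  - employee 8 (Beth): dept_id=2 -> matches Research
All 8 rows appear; 2 have NULL department.

SQL:
SELECT a.name, b.name AS department
FROM employees a
LEFT JOIN departments b ON a.dept_id = b.id

Result:
name   | department
-------+-----------
Xander | NULL      
Fiona  | Product   
Zoe    | Operations
Leo    | Research  
Wendy  | Finance   
Julia  | NULL      
Dana   | Security  
Beth   | Research  


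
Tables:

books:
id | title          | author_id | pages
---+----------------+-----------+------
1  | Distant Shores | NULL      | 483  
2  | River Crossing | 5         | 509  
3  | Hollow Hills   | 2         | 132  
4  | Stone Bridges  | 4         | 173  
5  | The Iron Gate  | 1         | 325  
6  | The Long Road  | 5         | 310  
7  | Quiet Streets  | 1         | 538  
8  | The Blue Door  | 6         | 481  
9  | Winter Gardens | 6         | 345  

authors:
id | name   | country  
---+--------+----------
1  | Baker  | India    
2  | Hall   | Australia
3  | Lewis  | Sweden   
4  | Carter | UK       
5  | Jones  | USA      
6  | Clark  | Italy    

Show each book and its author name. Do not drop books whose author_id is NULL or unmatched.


LEFT JOIN keeps every row from books (the left table); where author_id has no match in authors, the author columns become NULL. Walk through each book:
  - book 1 (Distant Shores): author_id=NULL, no match -> kept with NULL
  - book 2 (River Crossing): author_id=5 -> matches Jones
  - book 3 (Hollow Hills): author_id=2 -> matches Hall
  - book 4 (Stone Bridges): author_id=4 -> matches Carter
  - book 5 (The Iron Gate): author_id=1 -> matches Baker
  - book 6 (The Long Road): author_id=5 -> matches Jones
  - book 7 (Quiet Streets): author_id=1 -> matches Baker
  - book 8 (The Blue Door): author_id=6 -> matches Clark
  - book 9 (Winter Gardens): author_id=6 -> matches Clark
All 9 rows appear; 1 has NULL author.

SQL:
SELECT a.title, b.name AS author
FROM books a
LEFT JOIN authors b ON a.author_id = b.id

Result:
title          | author
---------------+-------
Distant Shores | NULL  
River Crossing | Jones 
Hollow Hills   | Hall  
Stone Bridges  | Carter
The Iron Gate  | Baker 
The Long Road  | Jones 
Quiet Streets  | Baker 
The Blue Door  | Clark 
Winter Gardens | Clark 


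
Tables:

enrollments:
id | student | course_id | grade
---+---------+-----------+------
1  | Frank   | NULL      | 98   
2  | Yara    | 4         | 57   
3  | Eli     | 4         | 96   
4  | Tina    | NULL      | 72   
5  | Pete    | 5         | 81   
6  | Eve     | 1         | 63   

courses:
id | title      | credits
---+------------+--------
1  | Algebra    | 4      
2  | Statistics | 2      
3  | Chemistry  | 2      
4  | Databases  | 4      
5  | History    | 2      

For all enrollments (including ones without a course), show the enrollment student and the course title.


LEFT JOIN keeps every row from enrollments (the left table); where course_id has no match in courses, the course columns become NULL. Walk through each enrollment:
  - enrollment 1 (Frank): course_id=NULL, no match -> kept with NULL
  - enrollment 2 (Yara): course_id=4 -> matches Databases
  - enrollment 3 (Eli): course_id=4 -> matches Databases
  - enrollment 4 (Tina): course_id=NULL, no match -> kept with NULL
  - enrollment 5 (Pete): course_id=5 -> matches History
  - enrollment 6 (Eve): course_id=1 -> matches Algebra
All 6 rows appear; 2 have NULL course.

SQL:
SELECT a.student, b.title AS course
FROM enrollments a
LEFT JOIN courses b ON a.course_id = b.id

Result:
student | course   
--------+----------
Frank   | NULL     
Yara    | Databases
Eli     | Databases
Tina    | NULL     
Pete    | History  
Eve     | Algebra  
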